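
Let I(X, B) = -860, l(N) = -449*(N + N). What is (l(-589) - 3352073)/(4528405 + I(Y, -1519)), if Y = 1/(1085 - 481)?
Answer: -2823151/4527545 ≈ -0.62355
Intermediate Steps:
l(N) = -898*N
Y = 1/604 ≈ 0.0016556
(l(-589) - 3352073)/(4528405 + I(Y, -1519)) = (-898*(-589) - 3352073)/(4528405 - 860) = (528922 - 3352073)/4527545 = -2823151*1/4527545 = -2823151/4527545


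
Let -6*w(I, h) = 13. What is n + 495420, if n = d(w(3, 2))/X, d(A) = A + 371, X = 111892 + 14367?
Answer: 375307404893/757554 ≈ 4.9542e+5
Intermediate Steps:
w(I, h) = -13/6 (w(I, h) = -⅙*13 = -13/6)
X = 126259
d(A) = 371 + A
n = 2213/757554 (n = (371 - 13/6)/126259 = (2213/6)*(1/126259) = 2213/757554 ≈ 0.0029212)
n + 495420 = 2213/757554 + 495420 = 375307404893/757554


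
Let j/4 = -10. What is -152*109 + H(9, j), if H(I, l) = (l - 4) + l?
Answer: -16652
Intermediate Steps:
j = -40 (j = 4*(-10) = -40)
H(I, l) = -4 + 2*l (H(I, l) = (-4 + l) + l = -4 + 2*l)
-152*109 + H(9, j) = -152*109 + (-4 + 2*(-40)) = -16568 + (-4 - 80) = -16568 - 84 = -16652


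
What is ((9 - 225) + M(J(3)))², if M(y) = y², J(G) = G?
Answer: 42849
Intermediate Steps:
((9 - 225) + M(J(3)))² = ((9 - 225) + 3²)² = (-216 + 9)² = (-207)² = 42849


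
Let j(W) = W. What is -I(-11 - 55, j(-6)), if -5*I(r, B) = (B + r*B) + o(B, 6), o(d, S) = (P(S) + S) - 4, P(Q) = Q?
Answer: 398/5 ≈ 79.600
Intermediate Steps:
o(d, S) = -4 + 2*S (o(d, S) = (S + S) - 4 = 2*S - 4 = -4 + 2*S)
I(r, B) = -8/5 - B/5 - B*r/5 (I(r, B) = -((B + r*B) + (-4 + 2*6))/5 = -((B + B*r) + (-4 + 12))/5 = -((B + B*r) + 8)/5 = -(8 + B + B*r)/5 = -8/5 - B/5 - B*r/5)
-I(-11 - 55, j(-6)) = -(-8/5 - 1/5*(-6) - 1/5*(-6)*(-11 - 55)) = -(-8/5 + 6/5 - 1/5*(-6)*(-66)) = -(-8/5 + 6/5 - 396/5) = -1*(-398/5) = 398/5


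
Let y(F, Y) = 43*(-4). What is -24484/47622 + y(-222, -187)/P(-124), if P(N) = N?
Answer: 644371/738141 ≈ 0.87296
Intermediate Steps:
y(F, Y) = -172
-24484/47622 + y(-222, -187)/P(-124) = -24484/47622 - 172/(-124) = -24484*1/47622 - 172*(-1/124) = -12242/23811 + 43/31 = 644371/738141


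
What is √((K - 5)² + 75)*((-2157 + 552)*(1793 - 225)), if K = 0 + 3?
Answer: -2516640*√79 ≈ -2.2368e+7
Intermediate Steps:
K = 3
√((K - 5)² + 75)*((-2157 + 552)*(1793 - 225)) = √((3 - 5)² + 75)*((-2157 + 552)*(1793 - 225)) = √((-2)² + 75)*(-1605*1568) = √(4 + 75)*(-2516640) = √79*(-2516640) = -2516640*√79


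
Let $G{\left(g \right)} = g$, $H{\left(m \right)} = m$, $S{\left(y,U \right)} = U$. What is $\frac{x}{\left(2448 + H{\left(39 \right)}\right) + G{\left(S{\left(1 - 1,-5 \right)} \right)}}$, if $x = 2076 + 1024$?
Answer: $\frac{1550}{1241} \approx 1.249$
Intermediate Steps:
$x = 3100$
$\frac{x}{\left(2448 + H{\left(39 \right)}\right) + G{\left(S{\left(1 - 1,-5 \right)} \right)}} = \frac{3100}{\left(2448 + 39\right) - 5} = \frac{3100}{2487 - 5} = \frac{3100}{2482} = 3100 \cdot \frac{1}{2482} = \frac{1550}{1241}$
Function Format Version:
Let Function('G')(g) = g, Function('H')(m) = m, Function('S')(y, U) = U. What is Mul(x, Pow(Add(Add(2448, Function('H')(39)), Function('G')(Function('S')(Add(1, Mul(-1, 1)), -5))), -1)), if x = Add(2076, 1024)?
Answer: Rational(1550, 1241) ≈ 1.2490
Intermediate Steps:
x = 3100
Mul(x, Pow(Add(Add(2448, Function('H')(39)), Function('G')(Function('S')(Add(1, Mul(-1, 1)), -5))), -1)) = Mul(3100, Pow(Add(Add(2448, 39), -5), -1)) = Mul(3100, Pow(Add(2487, -5), -1)) = Mul(3100, Pow(2482, -1)) = Mul(3100, Rational(1, 2482)) = Rational(1550, 1241)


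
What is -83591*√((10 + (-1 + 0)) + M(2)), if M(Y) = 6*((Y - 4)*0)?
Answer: -250773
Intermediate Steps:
M(Y) = 0 (M(Y) = 6*((-4 + Y)*0) = 6*0 = 0)
-83591*√((10 + (-1 + 0)) + M(2)) = -83591*√((10 + (-1 + 0)) + 0) = -83591*√((10 - 1) + 0) = -83591*√(9 + 0) = -83591*√9 = -83591*3 = -250773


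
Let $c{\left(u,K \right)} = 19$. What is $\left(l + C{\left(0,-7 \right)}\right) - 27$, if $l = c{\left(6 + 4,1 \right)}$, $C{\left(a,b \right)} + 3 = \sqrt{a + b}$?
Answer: $-11 + i \sqrt{7} \approx -11.0 + 2.6458 i$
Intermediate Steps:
$C{\left(a,b \right)} = -3 + \sqrt{a + b}$
$l = 19$
$\left(l + C{\left(0,-7 \right)}\right) - 27 = \left(19 - \left(3 - \sqrt{0 - 7}\right)\right) - 27 = \left(19 - \left(3 - \sqrt{-7}\right)\right) - 27 = \left(19 - \left(3 - i \sqrt{7}\right)\right) - 27 = \left(16 + i \sqrt{7}\right) - 27 = -11 + i \sqrt{7}$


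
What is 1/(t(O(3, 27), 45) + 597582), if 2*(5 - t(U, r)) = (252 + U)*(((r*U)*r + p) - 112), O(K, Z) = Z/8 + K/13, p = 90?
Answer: -21632/7198641737 ≈ -3.0050e-6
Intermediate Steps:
O(K, Z) = Z/8 + K/13 (O(K, Z) = Z*(⅛) + K*(1/13) = Z/8 + K/13)
t(U, r) = 5 - (-22 + U*r²)*(252 + U)/2 (t(U, r) = 5 - (252 + U)*(((r*U)*r + 90) - 112)/2 = 5 - (252 + U)*(((U*r)*r + 90) - 112)/2 = 5 - (252 + U)*((U*r² + 90) - 112)/2 = 5 - (252 + U)*((90 + U*r²) - 112)/2 = 5 - (252 + U)*(-22 + U*r²)/2 = 5 - (-22 + U*r²)*(252 + U)/2)
1/(t(O(3, 27), 45) + 597582) = 1/((2777 + 11*((⅛)*27 + (1/13)*3) - 126*((⅛)*27 + (1/13)*3)*45² - ½*((⅛)*27 + (1/13)*3)²*45²) + 597582) = 1/((2777 + 11*(27/8 + 3/13) - 126*(27/8 + 3/13)*2025 - ½*(27/8 + 3/13)²*2025) + 597582) = 1/((2777 + 11*(375/104) - 126*375/104*2025 - ½*(375/104)²*2025) + 597582) = 1/((2777 + 4125/104 - 47840625/52 - ½*140625/10816*2025) + 597582) = 1/((2777 + 4125/104 - 47840625/52 - 284765625/21632) + 597582) = 1/(-20125535561/21632 + 597582) = 1/(-7198641737/21632) = -21632/7198641737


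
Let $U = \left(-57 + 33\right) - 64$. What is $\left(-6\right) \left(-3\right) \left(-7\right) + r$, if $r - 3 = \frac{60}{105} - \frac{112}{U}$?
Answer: $- \frac{9329}{77} \approx -121.16$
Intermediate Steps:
$U = -88$ ($U = -24 - 64 = -88$)
$r = \frac{373}{77}$ ($r = 3 + \left(\frac{60}{105} - \frac{112}{-88}\right) = 3 + \left(60 \cdot \frac{1}{105} - - \frac{14}{11}\right) = 3 + \left(\frac{4}{7} + \frac{14}{11}\right) = 3 + \frac{142}{77} = \frac{373}{77} \approx 4.8442$)
$\left(-6\right) \left(-3\right) \left(-7\right) + r = \left(-6\right) \left(-3\right) \left(-7\right) + \frac{373}{77} = 18 \left(-7\right) + \frac{373}{77} = -126 + \frac{373}{77} = - \frac{9329}{77}$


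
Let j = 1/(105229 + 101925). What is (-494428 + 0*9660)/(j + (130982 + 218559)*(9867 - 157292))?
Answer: 102422737912/10674869745091449 ≈ 9.5947e-6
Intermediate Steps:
j = 1/207154 ≈ 4.8273e-6
(-494428 + 0*9660)/(j + (130982 + 218559)*(9867 - 157292)) = (-494428 + 0*9660)/(1/207154 + (130982 + 218559)*(9867 - 157292)) = (-494428 + 0)/(1/207154 + 349541*(-147425)) = -494428/(1/207154 - 51531081925) = -494428/(-10674869745091449/207154) = -494428*(-207154/10674869745091449) = 102422737912/10674869745091449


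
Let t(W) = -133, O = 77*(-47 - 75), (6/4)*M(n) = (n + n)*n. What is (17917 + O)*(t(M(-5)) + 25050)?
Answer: 212367591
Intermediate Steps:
M(n) = 4*n**2/3 (M(n) = 2*((n + n)*n)/3 = 2*((2*n)*n)/3 = 2*(2*n**2)/3 = 4*n**2/3)
O = -9394 (O = 77*(-122) = -9394)
(17917 + O)*(t(M(-5)) + 25050) = (17917 - 9394)*(-133 + 25050) = 8523*24917 = 212367591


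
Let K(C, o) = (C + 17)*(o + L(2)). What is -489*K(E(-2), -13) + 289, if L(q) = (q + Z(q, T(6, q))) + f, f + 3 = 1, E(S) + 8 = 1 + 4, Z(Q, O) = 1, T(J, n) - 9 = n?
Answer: 82441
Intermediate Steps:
T(J, n) = 9 + n
E(S) = -3 (E(S) = -8 + (1 + 4) = -8 + 5 = -3)
f = -2 (f = -3 + 1 = -2)
L(q) = -1 + q (L(q) = (q + 1) - 2 = (1 + q) - 2 = -1 + q)
K(C, o) = (1 + o)*(17 + C) (K(C, o) = (C + 17)*(o + (-1 + 2)) = (17 + C)*(o + 1) = (17 + C)*(1 + o) = (1 + o)*(17 + C))
-489*K(E(-2), -13) + 289 = -489*(17 - 3 + 17*(-13) - 3*(-13)) + 289 = -489*(17 - 3 - 221 + 39) + 289 = -489*(-168) + 289 = 82152 + 289 = 82441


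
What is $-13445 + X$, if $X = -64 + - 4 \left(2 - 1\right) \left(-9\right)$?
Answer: $-13473$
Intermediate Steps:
$X = -28$ ($X = -64 + \left(-4\right) 1 \left(-9\right) = -64 - -36 = -64 + 36 = -28$)
$-13445 + X = -13445 - 28 = -13473$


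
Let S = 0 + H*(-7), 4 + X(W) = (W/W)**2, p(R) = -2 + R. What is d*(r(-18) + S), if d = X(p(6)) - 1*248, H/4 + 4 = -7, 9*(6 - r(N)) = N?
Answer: -79316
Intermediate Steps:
r(N) = 6 - N/9
X(W) = -3 (X(W) = -4 + (W/W)**2 = -4 + 1**2 = -4 + 1 = -3)
H = -44 (H = -16 + 4*(-7) = -16 - 28 = -44)
d = -251 (d = -3 - 1*248 = -3 - 248 = -251)
S = 308 (S = 0 - 44*(-7) = 0 + 308 = 308)
d*(r(-18) + S) = -251*((6 - 1/9*(-18)) + 308) = -251*((6 + 2) + 308) = -251*(8 + 308) = -251*316 = -79316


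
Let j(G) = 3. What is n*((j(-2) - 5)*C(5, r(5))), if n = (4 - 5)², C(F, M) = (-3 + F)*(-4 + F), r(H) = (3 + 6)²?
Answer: -4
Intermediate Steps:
r(H) = 81 (r(H) = 9² = 81)
C(F, M) = (-4 + F)*(-3 + F)
n = 1 (n = (-1)² = 1)
n*((j(-2) - 5)*C(5, r(5))) = 1*((3 - 5)*(12 + 5² - 7*5)) = 1*(-2*(12 + 25 - 35)) = 1*(-2*2) = 1*(-4) = -4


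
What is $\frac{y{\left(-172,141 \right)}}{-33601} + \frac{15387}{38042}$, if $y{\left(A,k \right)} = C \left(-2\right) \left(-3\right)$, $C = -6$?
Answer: $\frac{22538613}{55576054} \approx 0.40555$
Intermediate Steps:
$y{\left(A,k \right)} = -36$ ($y{\left(A,k \right)} = \left(-6\right) \left(-2\right) \left(-3\right) = 12 \left(-3\right) = -36$)
$\frac{y{\left(-172,141 \right)}}{-33601} + \frac{15387}{38042} = - \frac{36}{-33601} + \frac{15387}{38042} = \left(-36\right) \left(- \frac{1}{33601}\right) + 15387 \cdot \frac{1}{38042} = \frac{36}{33601} + \frac{669}{1654} = \frac{22538613}{55576054}$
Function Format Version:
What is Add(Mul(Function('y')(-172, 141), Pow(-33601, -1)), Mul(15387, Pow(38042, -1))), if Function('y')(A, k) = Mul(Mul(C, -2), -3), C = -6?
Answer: Rational(22538613, 55576054) ≈ 0.40555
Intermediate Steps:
Function('y')(A, k) = -36 (Function('y')(A, k) = Mul(Mul(-6, -2), -3) = Mul(12, -3) = -36)
Add(Mul(Function('y')(-172, 141), Pow(-33601, -1)), Mul(15387, Pow(38042, -1))) = Add(Mul(-36, Pow(-33601, -1)), Mul(15387, Pow(38042, -1))) = Add(Mul(-36, Rational(-1, 33601)), Mul(15387, Rational(1, 38042))) = Add(Rational(36, 33601), Rational(669, 1654)) = Rational(22538613, 55576054)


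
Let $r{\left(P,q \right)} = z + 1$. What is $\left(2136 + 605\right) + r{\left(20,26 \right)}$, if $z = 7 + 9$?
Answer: $2758$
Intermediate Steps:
$z = 16$
$r{\left(P,q \right)} = 17$ ($r{\left(P,q \right)} = 16 + 1 = 17$)
$\left(2136 + 605\right) + r{\left(20,26 \right)} = \left(2136 + 605\right) + 17 = 2741 + 17 = 2758$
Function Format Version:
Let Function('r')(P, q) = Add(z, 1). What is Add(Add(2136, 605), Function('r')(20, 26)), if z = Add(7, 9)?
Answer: 2758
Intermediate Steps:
z = 16
Function('r')(P, q) = 17 (Function('r')(P, q) = Add(16, 1) = 17)
Add(Add(2136, 605), Function('r')(20, 26)) = Add(Add(2136, 605), 17) = Add(2741, 17) = 2758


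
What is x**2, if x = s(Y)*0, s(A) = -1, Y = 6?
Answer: 0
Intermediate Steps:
x = 0 (x = -1*0 = 0)
x**2 = 0**2 = 0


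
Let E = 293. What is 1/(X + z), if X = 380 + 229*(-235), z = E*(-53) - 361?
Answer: -1/69325 ≈ -1.4425e-5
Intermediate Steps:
z = -15890 (z = 293*(-53) - 361 = -15529 - 361 = -15890)
X = -53435 (X = 380 - 53815 = -53435)
1/(X + z) = 1/(-53435 - 15890) = 1/(-69325) = -1/69325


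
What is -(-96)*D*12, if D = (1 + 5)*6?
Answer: 41472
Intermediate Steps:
D = 36 (D = 6*6 = 36)
-(-96)*D*12 = -(-96)*36*12 = -16*(-216)*12 = 3456*12 = 41472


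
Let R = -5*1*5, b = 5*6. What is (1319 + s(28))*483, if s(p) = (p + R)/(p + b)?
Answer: 36951915/58 ≈ 6.3710e+5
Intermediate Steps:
b = 30
R = -25 (R = -5*5 = -25)
s(p) = (-25 + p)/(30 + p) (s(p) = (p - 25)/(p + 30) = (-25 + p)/(30 + p))
(1319 + s(28))*483 = (1319 + (-25 + 28)/(30 + 28))*483 = (1319 + 3/58)*483 = (76505/58)*483 = 36951915/58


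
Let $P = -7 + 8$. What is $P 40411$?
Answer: $40411$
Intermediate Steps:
$P = 1$
$P 40411 = 1 \cdot 40411 = 40411$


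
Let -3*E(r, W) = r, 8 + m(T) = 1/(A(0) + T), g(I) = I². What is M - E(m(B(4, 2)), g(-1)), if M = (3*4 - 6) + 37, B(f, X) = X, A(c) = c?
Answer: 81/2 ≈ 40.500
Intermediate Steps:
m(T) = -8 + 1/T (m(T) = -8 + 1/(0 + T) = -8 + 1/T)
E(r, W) = -r/3
M = 43 (M = (12 - 6) + 37 = 6 + 37 = 43)
M - E(m(B(4, 2)), g(-1)) = 43 - (-1)*(-8 + 1/2)/3 = 43 - (-1)*(-8 + ½)/3 = 43 - (-1)*(-15)/(3*2) = 43 - 1*5/2 = 43 - 5/2 = 81/2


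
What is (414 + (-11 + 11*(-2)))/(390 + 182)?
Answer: 381/572 ≈ 0.66608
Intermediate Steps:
(414 + (-11 + 11*(-2)))/(390 + 182) = (414 + (-11 - 22))/572 = (414 - 33)*(1/572) = 381*(1/572) = 381/572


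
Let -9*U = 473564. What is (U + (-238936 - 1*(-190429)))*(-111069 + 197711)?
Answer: -78855223534/9 ≈ -8.7617e+9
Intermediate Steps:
U = -473564/9 (U = -⅑*473564 = -473564/9 ≈ -52618.)
(U + (-238936 - 1*(-190429)))*(-111069 + 197711) = (-473564/9 + (-238936 - 1*(-190429)))*(-111069 + 197711) = (-473564/9 + (-238936 + 190429))*86642 = (-473564/9 - 48507)*86642 = -910127/9*86642 = -78855223534/9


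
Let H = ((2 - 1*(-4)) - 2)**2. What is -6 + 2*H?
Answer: 26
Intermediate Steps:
H = 16 (H = ((2 + 4) - 2)**2 = (6 - 2)**2 = 4**2 = 16)
-6 + 2*H = -6 + 2*16 = -6 + 32 = 26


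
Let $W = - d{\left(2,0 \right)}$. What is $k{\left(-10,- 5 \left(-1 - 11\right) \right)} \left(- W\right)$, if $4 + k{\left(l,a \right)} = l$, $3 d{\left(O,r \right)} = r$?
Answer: $0$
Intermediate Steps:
$d{\left(O,r \right)} = \frac{r}{3}$
$k{\left(l,a \right)} = -4 + l$
$W = 0$ ($W = - \frac{0}{3} = \left(-1\right) 0 = 0$)
$k{\left(-10,- 5 \left(-1 - 11\right) \right)} \left(- W\right) = \left(-4 - 10\right) \left(\left(-1\right) 0\right) = \left(-14\right) 0 = 0$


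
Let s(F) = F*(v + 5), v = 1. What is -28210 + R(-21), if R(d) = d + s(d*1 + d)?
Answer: -28483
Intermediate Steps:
s(F) = 6*F (s(F) = F*(1 + 5) = F*6 = 6*F)
R(d) = 13*d (R(d) = d + 6*(d*1 + d) = d + 6*(d + d) = d + 6*(2*d) = d + 12*d = 13*d)
-28210 + R(-21) = -28210 + 13*(-21) = -28210 - 273 = -28483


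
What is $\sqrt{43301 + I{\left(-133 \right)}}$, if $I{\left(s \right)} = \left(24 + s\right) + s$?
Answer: $\sqrt{43059} \approx 207.51$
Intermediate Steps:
$I{\left(s \right)} = 24 + 2 s$
$\sqrt{43301 + I{\left(-133 \right)}} = \sqrt{43301 + \left(24 + 2 \left(-133\right)\right)} = \sqrt{43301 + \left(24 - 266\right)} = \sqrt{43301 - 242} = \sqrt{43059}$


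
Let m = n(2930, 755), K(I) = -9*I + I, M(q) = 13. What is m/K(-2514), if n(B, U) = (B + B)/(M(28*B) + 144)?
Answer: 1465/789396 ≈ 0.0018558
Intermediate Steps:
K(I) = -8*I
n(B, U) = 2*B/157 (n(B, U) = (B + B)/(13 + 144) = (2*B)/157 = (2*B)*(1/157) = 2*B/157)
m = 5860/157 (m = (2/157)*2930 = 5860/157 ≈ 37.325)
m/K(-2514) = 5860/(157*((-8*(-2514)))) = (5860/157)/20112 = (5860/157)*(1/20112) = 1465/789396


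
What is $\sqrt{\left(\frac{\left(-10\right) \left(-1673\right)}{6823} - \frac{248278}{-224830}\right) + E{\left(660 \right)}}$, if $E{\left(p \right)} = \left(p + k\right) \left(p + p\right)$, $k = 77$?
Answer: $\frac{\sqrt{572324422663773757754115}}{767007545} \approx 986.33$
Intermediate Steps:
$E{\left(p \right)} = 2 p \left(77 + p\right)$ ($E{\left(p \right)} = \left(p + 77\right) \left(p + p\right) = \left(77 + p\right) 2 p = 2 p \left(77 + p\right)$)
$\sqrt{\left(\frac{\left(-10\right) \left(-1673\right)}{6823} - \frac{248278}{-224830}\right) + E{\left(660 \right)}} = \sqrt{\left(\frac{\left(-10\right) \left(-1673\right)}{6823} - \frac{248278}{-224830}\right) + 2 \cdot 660 \left(77 + 660\right)} = \sqrt{\left(16730 \cdot \frac{1}{6823} - - \frac{124139}{112415}\right) + 2 \cdot 660 \cdot 737} = \sqrt{\left(\frac{16730}{6823} + \frac{124139}{112415}\right) + 972840} = \sqrt{\frac{2727703347}{767007545} + 972840} = \sqrt{\frac{746178347781147}{767007545}} = \frac{\sqrt{572324422663773757754115}}{767007545}$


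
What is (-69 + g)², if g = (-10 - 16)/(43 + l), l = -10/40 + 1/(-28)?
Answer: 2563201/529 ≈ 4845.4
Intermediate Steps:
l = -2/7 (l = -10*1/40 + 1*(-1/28) = -¼ - 1/28 = -2/7 ≈ -0.28571)
g = -14/23 (g = (-10 - 16)/(43 - 2/7) = -26/299/7 = -26*7/299 = -14/23 ≈ -0.60870)
(-69 + g)² = (-69 - 14/23)² = (-1601/23)² = 2563201/529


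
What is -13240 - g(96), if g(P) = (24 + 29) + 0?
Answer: -13293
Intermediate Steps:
g(P) = 53 (g(P) = 53 + 0 = 53)
-13240 - g(96) = -13240 - 1*53 = -13240 - 53 = -13293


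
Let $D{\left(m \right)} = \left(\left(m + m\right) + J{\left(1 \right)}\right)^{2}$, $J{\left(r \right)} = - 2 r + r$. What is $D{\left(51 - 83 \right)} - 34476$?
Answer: $-30251$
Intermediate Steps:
$J{\left(r \right)} = - r$
$D{\left(m \right)} = \left(-1 + 2 m\right)^{2}$ ($D{\left(m \right)} = \left(\left(m + m\right) - 1\right)^{2} = \left(2 m - 1\right)^{2} = \left(-1 + 2 m\right)^{2}$)
$D{\left(51 - 83 \right)} - 34476 = \left(-1 + 2 \left(51 - 83\right)\right)^{2} - 34476 = \left(-1 + 2 \left(-32\right)\right)^{2} - 34476 = \left(-1 - 64\right)^{2} - 34476 = \left(-65\right)^{2} - 34476 = 4225 - 34476 = -30251$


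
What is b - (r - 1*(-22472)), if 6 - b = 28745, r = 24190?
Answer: -75401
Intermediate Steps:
b = -28739 (b = 6 - 1*28745 = 6 - 28745 = -28739)
b - (r - 1*(-22472)) = -28739 - (24190 - 1*(-22472)) = -28739 - (24190 + 22472) = -28739 - 1*46662 = -28739 - 46662 = -75401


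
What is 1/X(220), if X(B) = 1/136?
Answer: 136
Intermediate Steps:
X(B) = 1/136
1/X(220) = 1/(1/136) = 136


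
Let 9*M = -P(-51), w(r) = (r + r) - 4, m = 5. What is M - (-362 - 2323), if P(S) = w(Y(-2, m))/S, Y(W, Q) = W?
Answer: 1232407/459 ≈ 2685.0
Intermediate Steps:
w(r) = -4 + 2*r (w(r) = 2*r - 4 = -4 + 2*r)
P(S) = -8/S (P(S) = (-4 + 2*(-2))/S = (-4 - 4)/S = -8/S)
M = -8/459 (M = (-(-8)/(-51))/9 = (-(-8)*(-1)/51)/9 = (-1*8/51)/9 = (⅑)*(-8/51) = -8/459 ≈ -0.017429)
M - (-362 - 2323) = -8/459 - (-362 - 2323) = -8/459 - 1*(-2685) = -8/459 + 2685 = 1232407/459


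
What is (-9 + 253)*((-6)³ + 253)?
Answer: 9028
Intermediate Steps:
(-9 + 253)*((-6)³ + 253) = 244*(-216 + 253) = 244*37 = 9028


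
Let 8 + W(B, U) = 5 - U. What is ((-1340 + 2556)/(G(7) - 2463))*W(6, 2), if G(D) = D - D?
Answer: 6080/2463 ≈ 2.4685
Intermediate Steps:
W(B, U) = -3 - U (W(B, U) = -8 + (5 - U) = -3 - U)
G(D) = 0
((-1340 + 2556)/(G(7) - 2463))*W(6, 2) = ((-1340 + 2556)/(0 - 2463))*(-3 - 1*2) = (1216/(-2463))*(-3 - 2) = (1216*(-1/2463))*(-5) = -1216/2463*(-5) = 6080/2463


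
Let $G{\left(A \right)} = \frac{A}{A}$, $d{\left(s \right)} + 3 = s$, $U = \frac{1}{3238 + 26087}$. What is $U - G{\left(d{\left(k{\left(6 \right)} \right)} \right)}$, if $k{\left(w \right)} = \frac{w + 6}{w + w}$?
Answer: $- \frac{29324}{29325} \approx -0.99997$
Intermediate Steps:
$k{\left(w \right)} = \frac{6 + w}{2 w}$
$U = \frac{1}{29325} \approx 3.4101 \cdot 10^{-5}$
$d{\left(s \right)} = -3 + s$
$G{\left(A \right)} = 1$
$U - G{\left(d{\left(k{\left(6 \right)} \right)} \right)} = \frac{1}{29325} - 1 = - \frac{29324}{29325}$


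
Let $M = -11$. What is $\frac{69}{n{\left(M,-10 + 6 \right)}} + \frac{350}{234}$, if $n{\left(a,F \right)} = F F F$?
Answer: $\frac{3127}{7488} \approx 0.4176$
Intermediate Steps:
$n{\left(a,F \right)} = F^{3}$ ($n{\left(a,F \right)} = F^{2} F = F^{3}$)
$\frac{69}{n{\left(M,-10 + 6 \right)}} + \frac{350}{234} = \frac{69}{\left(-10 + 6\right)^{3}} + \frac{350}{234} = \frac{69}{\left(-4\right)^{3}} + 350 \cdot \frac{1}{234} = \frac{69}{-64} + \frac{175}{117} = 69 \left(- \frac{1}{64}\right) + \frac{175}{117} = - \frac{69}{64} + \frac{175}{117} = \frac{3127}{7488}$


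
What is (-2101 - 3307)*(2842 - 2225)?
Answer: -3336736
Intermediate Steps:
(-2101 - 3307)*(2842 - 2225) = -5408*617 = -3336736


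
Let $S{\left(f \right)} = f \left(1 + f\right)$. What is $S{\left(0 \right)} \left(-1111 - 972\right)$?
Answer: $0$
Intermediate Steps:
$S{\left(0 \right)} \left(-1111 - 972\right) = 0 \left(1 + 0\right) \left(-1111 - 972\right) = 0 \cdot 1 \left(-2083\right) = 0 \left(-2083\right) = 0$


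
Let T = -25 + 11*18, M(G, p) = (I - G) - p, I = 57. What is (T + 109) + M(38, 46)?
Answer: 255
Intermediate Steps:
M(G, p) = 57 - G - p (M(G, p) = (57 - G) - p = 57 - G - p)
T = 173 (T = -25 + 198 = 173)
(T + 109) + M(38, 46) = (173 + 109) + (57 - 1*38 - 1*46) = 282 + (57 - 38 - 46) = 282 - 27 = 255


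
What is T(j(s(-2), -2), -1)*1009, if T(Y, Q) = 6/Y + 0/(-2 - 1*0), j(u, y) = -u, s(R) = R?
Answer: 3027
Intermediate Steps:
T(Y, Q) = 6/Y (T(Y, Q) = 6/Y + 0/(-2 + 0) = 6/Y + 0/(-2) = 6/Y + 0*(-½) = 6/Y + 0 = 6/Y)
T(j(s(-2), -2), -1)*1009 = (6/((-1*(-2))))*1009 = (6/2)*1009 = (6*(½))*1009 = 3*1009 = 3027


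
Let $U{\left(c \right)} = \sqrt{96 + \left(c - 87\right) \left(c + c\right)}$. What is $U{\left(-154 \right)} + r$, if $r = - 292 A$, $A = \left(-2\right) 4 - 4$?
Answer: $3504 + 2 \sqrt{18581} \approx 3776.6$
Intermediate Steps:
$A = -12$ ($A = -8 - 4 = -12$)
$U{\left(c \right)} = \sqrt{96 + 2 c \left(-87 + c\right)}$ ($U{\left(c \right)} = \sqrt{96 + \left(-87 + c\right) 2 c} = \sqrt{96 + 2 c \left(-87 + c\right)}$)
$r = 3504$ ($r = \left(-292\right) \left(-12\right) = 3504$)
$U{\left(-154 \right)} + r = \sqrt{96 - -26796 + 2 \left(-154\right)^{2}} + 3504 = \sqrt{96 + 26796 + 2 \cdot 23716} + 3504 = \sqrt{96 + 26796 + 47432} + 3504 = \sqrt{74324} + 3504 = 2 \sqrt{18581} + 3504 = 3504 + 2 \sqrt{18581}$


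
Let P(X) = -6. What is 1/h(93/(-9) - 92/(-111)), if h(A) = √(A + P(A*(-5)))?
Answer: -I*√191031/1721 ≈ -0.25396*I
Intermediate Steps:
h(A) = √(-6 + A) (h(A) = √(A - 6) = √(-6 + A))
1/h(93/(-9) - 92/(-111)) = 1/(√(-6 + (93/(-9) - 92/(-111)))) = 1/(√(-6 + (93*(-⅑) - 92*(-1/111)))) = 1/(√(-6 + (-31/3 + 92/111))) = 1/(√(-6 - 1055/111)) = 1/(√(-1721/111)) = 1/(I*√191031/111) = -I*√191031/1721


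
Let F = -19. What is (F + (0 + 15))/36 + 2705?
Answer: 24344/9 ≈ 2704.9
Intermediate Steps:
(F + (0 + 15))/36 + 2705 = (-19 + (0 + 15))/36 + 2705 = (-19 + 15)*(1/36) + 2705 = -4*1/36 + 2705 = -1/9 + 2705 = 24344/9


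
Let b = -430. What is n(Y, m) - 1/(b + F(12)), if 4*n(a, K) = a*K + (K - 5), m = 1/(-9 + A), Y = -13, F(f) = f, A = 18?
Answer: -3965/2508 ≈ -1.5809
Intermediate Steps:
m = 1/9 (m = 1/(-9 + 18) = 1/9 ≈ 0.11111)
n(a, K) = -5/4 + K/4 + K*a/4 (n(a, K) = (a*K + (K - 5))/4 = (K*a + (-5 + K))/4 = (-5 + K + K*a)/4 = -5/4 + K/4 + K*a/4)
n(Y, m) - 1/(b + F(12)) = (-5/4 + (1/4)*(1/9) + (1/4)*(1/9)*(-13)) - 1/(-430 + 12) = (-5/4 + 1/36 - 13/36) - 1/(-418) = -19/12 - 1*(-1/418) = -19/12 + 1/418 = -3965/2508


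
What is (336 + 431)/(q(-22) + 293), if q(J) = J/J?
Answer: 767/294 ≈ 2.6088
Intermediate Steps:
q(J) = 1
(336 + 431)/(q(-22) + 293) = (336 + 431)/(1 + 293) = 767/294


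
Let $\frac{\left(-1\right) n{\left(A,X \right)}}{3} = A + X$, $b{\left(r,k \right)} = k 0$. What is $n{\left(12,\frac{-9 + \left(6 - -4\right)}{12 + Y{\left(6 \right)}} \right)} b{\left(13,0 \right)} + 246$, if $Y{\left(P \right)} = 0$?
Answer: $246$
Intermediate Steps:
$b{\left(r,k \right)} = 0$
$n{\left(A,X \right)} = - 3 A - 3 X$ ($n{\left(A,X \right)} = - 3 \left(A + X\right) = - 3 A - 3 X$)
$n{\left(12,\frac{-9 + \left(6 - -4\right)}{12 + Y{\left(6 \right)}} \right)} b{\left(13,0 \right)} + 246 = \left(\left(-3\right) 12 - 3 \frac{-9 + \left(6 - -4\right)}{12 + 0}\right) 0 + 246 = \left(-36 - 3 \frac{-9 + \left(6 + 4\right)}{12}\right) 0 + 246 = \left(-36 - 3 \left(-9 + 10\right) \frac{1}{12}\right) 0 + 246 = \left(-36 - 3 \cdot 1 \cdot \frac{1}{12}\right) 0 + 246 = \left(-36 - \frac{1}{4}\right) 0 + 246 = \left(- \frac{145}{4}\right) 0 + 246 = 0 + 246 = 246$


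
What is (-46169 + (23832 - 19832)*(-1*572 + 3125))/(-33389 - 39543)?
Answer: -10165831/72932 ≈ -139.39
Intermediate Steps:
(-46169 + (23832 - 19832)*(-1*572 + 3125))/(-33389 - 39543) = (-46169 + 4000*(-572 + 3125))/(-72932) = (-46169 + 4000*2553)*(-1/72932) = (-46169 + 10212000)*(-1/72932) = 10165831*(-1/72932) = -10165831/72932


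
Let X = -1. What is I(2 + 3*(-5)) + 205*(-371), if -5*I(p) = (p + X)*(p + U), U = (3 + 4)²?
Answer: -379771/5 ≈ -75954.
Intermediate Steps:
U = 49 (U = 7² = 49)
I(p) = -(-1 + p)*(49 + p)/5 (I(p) = -(p - 1)*(p + 49)/5 = -(-1 + p)*(49 + p)/5)
I(2 + 3*(-5)) + 205*(-371) = (49/5 - 48*(2 + 3*(-5))/5 - (2 + 3*(-5))²/5) + 205*(-371) = (49/5 - 48*(2 - 15)/5 - (2 - 15)²/5) - 76055 = (49/5 - 48/5*(-13) - ⅕*(-13)²) - 76055 = (49/5 + 624/5 - ⅕*169) - 76055 = (49/5 + 624/5 - 169/5) - 76055 = 504/5 - 76055 = -379771/5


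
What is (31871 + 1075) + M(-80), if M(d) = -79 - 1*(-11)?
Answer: 32878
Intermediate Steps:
M(d) = -68 (M(d) = -79 + 11 = -68)
(31871 + 1075) + M(-80) = (31871 + 1075) - 68 = 32946 - 68 = 32878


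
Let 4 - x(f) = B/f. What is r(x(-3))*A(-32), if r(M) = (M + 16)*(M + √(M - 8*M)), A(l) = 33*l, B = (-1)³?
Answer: -228448/3 - 20768*I*√231/3 ≈ -76149.0 - 1.0522e+5*I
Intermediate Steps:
B = -1
x(f) = 4 + 1/f (x(f) = 4 - (-1)/f = 4 + 1/f)
r(M) = (16 + M)*(M + √7*√(-M)) (r(M) = (16 + M)*(M + √(-7*M)) = (16 + M)*(M + √7*√(-M)))
r(x(-3))*A(-32) = ((4 + 1/(-3))² + 16*(4 + 1/(-3)) - √7*(-(4 + 1/(-3)))^(3/2) + 16*√7*√(-(4 + 1/(-3))))*(33*(-32)) = ((4 - ⅓)² + 16*(4 - ⅓) - √7*(-(4 - ⅓))^(3/2) + 16*√7*√(-(4 - ⅓)))*(-1056) = ((11/3)² + 16*(11/3) - √7*(-1*11/3)^(3/2) + 16*√7*√(-1*11/3))*(-1056) = (121/9 + 176/3 - √7*(-11/3)^(3/2) + 16*√7*√(-11/3))*(-1056) = (121/9 + 176/3 - √7*(-11*I*√33/9) + 16*√7*(I*√33/3))*(-1056) = (121/9 + 176/3 + 11*I*√231/9 + 16*I*√231/3)*(-1056) = (649/9 + 59*I*√231/9)*(-1056) = -228448/3 - 20768*I*√231/3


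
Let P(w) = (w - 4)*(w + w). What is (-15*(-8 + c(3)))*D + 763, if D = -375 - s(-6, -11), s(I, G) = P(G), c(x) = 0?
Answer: -83837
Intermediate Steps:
P(w) = 2*w*(-4 + w) (P(w) = (-4 + w)*(2*w) = 2*w*(-4 + w))
s(I, G) = 2*G*(-4 + G)
D = -705 (D = -375 - 2*(-11)*(-4 - 11) = -375 - 2*(-11)*(-15) = -375 - 1*330 = -375 - 330 = -705)
(-15*(-8 + c(3)))*D + 763 = -15*(-8 + 0)*(-705) + 763 = -15*(-8)*(-705) + 763 = 120*(-705) + 763 = -84600 + 763 = -83837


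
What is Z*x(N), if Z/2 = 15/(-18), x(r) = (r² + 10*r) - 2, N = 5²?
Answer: -1455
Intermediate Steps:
N = 25
x(r) = -2 + r² + 10*r
Z = -5/3 (Z = 2*(15/(-18)) = 2*(15*(-1/18)) = 2*(-⅚) = -5/3 ≈ -1.6667)
Z*x(N) = -5*(-2 + 25² + 10*25)/3 = -5*(-2 + 625 + 250)/3 = -5/3*873 = -1455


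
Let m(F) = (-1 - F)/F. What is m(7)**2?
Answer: 64/49 ≈ 1.3061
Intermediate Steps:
m(F) = (-1 - F)/F
m(7)**2 = ((-1 - 1*7)/7)**2 = ((-1 - 7)/7)**2 = ((1/7)*(-8))**2 = (-8/7)**2 = 64/49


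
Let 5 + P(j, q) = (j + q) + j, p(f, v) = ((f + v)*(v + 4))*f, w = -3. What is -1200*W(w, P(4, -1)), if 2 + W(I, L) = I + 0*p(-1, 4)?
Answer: 6000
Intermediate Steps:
p(f, v) = f*(4 + v)*(f + v) (p(f, v) = ((f + v)*(4 + v))*f = ((4 + v)*(f + v))*f = f*(4 + v)*(f + v))
P(j, q) = -5 + q + 2*j (P(j, q) = -5 + ((j + q) + j) = -5 + (q + 2*j) = -5 + q + 2*j)
W(I, L) = -2 + I (W(I, L) = -2 + (I + 0*(-(4² + 4*(-1) + 4*4 - 1*4))) = -2 + (I + 0*(-(16 - 4 + 16 - 4))) = -2 + (I + 0*(-1*24)) = -2 + (I + 0*(-24)) = -2 + (I + 0) = -2 + I)
-1200*W(w, P(4, -1)) = -1200*(-2 - 3) = -1200*(-5) = 6000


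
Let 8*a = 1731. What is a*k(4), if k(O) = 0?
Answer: 0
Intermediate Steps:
a = 1731/8 (a = (1/8)*1731 = 1731/8 ≈ 216.38)
a*k(4) = (1731/8)*0 = 0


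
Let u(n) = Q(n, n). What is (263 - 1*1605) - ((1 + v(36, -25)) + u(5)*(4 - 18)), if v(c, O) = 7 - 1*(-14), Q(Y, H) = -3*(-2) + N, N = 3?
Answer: -1238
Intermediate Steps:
Q(Y, H) = 9 (Q(Y, H) = -3*(-2) + 3 = 6 + 3 = 9)
v(c, O) = 21 (v(c, O) = 7 + 14 = 21)
u(n) = 9
(263 - 1*1605) - ((1 + v(36, -25)) + u(5)*(4 - 18)) = (263 - 1*1605) - ((1 + 21) + 9*(4 - 18)) = (263 - 1605) - (22 + 9*(-14)) = -1342 - (22 - 126) = -1342 - 1*(-104) = -1342 + 104 = -1238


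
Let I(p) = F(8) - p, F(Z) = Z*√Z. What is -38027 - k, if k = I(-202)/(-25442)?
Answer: -483741366/12721 + 8*√2/12721 ≈ -38027.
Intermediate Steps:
F(Z) = Z^(3/2)
I(p) = -p + 16*√2 (I(p) = 8^(3/2) - p = 16*√2 - p = -p + 16*√2)
k = -101/12721 - 8*√2/12721 (k = (-1*(-202) + 16*√2)/(-25442) = (202 + 16*√2)*(-1/25442) = -101/12721 - 8*√2/12721 ≈ -0.0088290)
-38027 - k = -38027 - (-101/12721 - 8*√2/12721) = -38027 + (101/12721 + 8*√2/12721) = -483741366/12721 + 8*√2/12721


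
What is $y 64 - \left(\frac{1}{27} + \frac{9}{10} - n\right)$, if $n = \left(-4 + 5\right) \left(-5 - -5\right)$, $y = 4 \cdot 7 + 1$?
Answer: $\frac{500867}{270} \approx 1855.1$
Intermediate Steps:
$y = 29$ ($y = 28 + 1 = 29$)
$n = 0$ ($n = 1 \left(-5 + 5\right) = 1 \cdot 0 = 0$)
$y 64 - \left(\frac{1}{27} + \frac{9}{10} - n\right) = 29 \cdot 64 + \left(0 - \left(- \frac{9}{-10} - \frac{1}{-27}\right)\right) = 1856 + \left(0 - \left(\left(-9\right) \left(- \frac{1}{10}\right) - - \frac{1}{27}\right)\right) = 1856 + \left(0 - \left(\frac{9}{10} + \frac{1}{27}\right)\right) = 1856 + \left(0 - \frac{253}{270}\right) = 1856 - \frac{253}{270} = \frac{500867}{270}$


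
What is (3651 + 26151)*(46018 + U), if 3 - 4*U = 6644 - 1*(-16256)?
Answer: 2401668675/2 ≈ 1.2008e+9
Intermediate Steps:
U = -22897/4 (U = ¾ - (6644 - 1*(-16256))/4 = ¾ - (6644 + 16256)/4 = ¾ - ¼*22900 = ¾ - 5725 = -22897/4 ≈ -5724.3)
(3651 + 26151)*(46018 + U) = (3651 + 26151)*(46018 - 22897/4) = 29802*(161175/4) = 2401668675/2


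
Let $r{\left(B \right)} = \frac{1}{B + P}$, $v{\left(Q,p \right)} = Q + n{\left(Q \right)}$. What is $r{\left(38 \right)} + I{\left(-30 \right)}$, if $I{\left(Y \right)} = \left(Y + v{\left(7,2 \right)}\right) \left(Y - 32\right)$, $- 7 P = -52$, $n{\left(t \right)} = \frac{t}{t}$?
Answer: $\frac{433759}{318} \approx 1364.0$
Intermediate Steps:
$n{\left(t \right)} = 1$
$P = \frac{52}{7}$ ($P = \left(- \frac{1}{7}\right) \left(-52\right) = \frac{52}{7} \approx 7.4286$)
$v{\left(Q,p \right)} = 1 + Q$ ($v{\left(Q,p \right)} = Q + 1 = 1 + Q$)
$I{\left(Y \right)} = \left(-32 + Y\right) \left(8 + Y\right)$ ($I{\left(Y \right)} = \left(Y + \left(1 + 7\right)\right) \left(Y - 32\right) = \left(Y + 8\right) \left(-32 + Y\right) = \left(8 + Y\right) \left(-32 + Y\right) = \left(-32 + Y\right) \left(8 + Y\right)$)
$r{\left(B \right)} = \frac{1}{\frac{52}{7} + B}$ ($r{\left(B \right)} = \frac{1}{B + \frac{52}{7}} = \frac{1}{\frac{52}{7} + B}$)
$r{\left(38 \right)} + I{\left(-30 \right)} = \frac{7}{52 + 7 \cdot 38} - \left(-464 - 900\right) = \frac{7}{52 + 266} + \left(-256 + 900 + 720\right) = \frac{7}{318} + 1364 = \frac{433759}{318}$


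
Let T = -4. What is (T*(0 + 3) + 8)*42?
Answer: -168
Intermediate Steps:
(T*(0 + 3) + 8)*42 = (-4*(0 + 3) + 8)*42 = (-4*3 + 8)*42 = (-12 + 8)*42 = -4*42 = -168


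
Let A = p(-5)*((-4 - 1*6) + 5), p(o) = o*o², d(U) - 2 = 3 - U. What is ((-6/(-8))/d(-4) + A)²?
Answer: 56265001/144 ≈ 3.9073e+5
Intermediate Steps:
d(U) = 5 - U (d(U) = 2 + (3 - U) = 5 - U)
p(o) = o³
A = 625 (A = (-5)³*((-4 - 1*6) + 5) = -125*((-4 - 6) + 5) = -125*(-10 + 5) = -125*(-5) = 625)
((-6/(-8))/d(-4) + A)² = ((-6/(-8))/(5 - 1*(-4)) + 625)² = ((-6*(-⅛))/(5 + 4) + 625)² = ((¾)/9 + 625)² = ((¾)*(⅑) + 625)² = (1/12 + 625)² = (7501/12)² = 56265001/144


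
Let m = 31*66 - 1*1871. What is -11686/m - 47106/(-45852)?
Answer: -87930487/1337350 ≈ -65.750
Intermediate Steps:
m = 175 (m = 2046 - 1871 = 175)
-11686/m - 47106/(-45852) = -11686/175 - 47106/(-45852) = -11686*1/175 - 47106*(-1/45852) = -11686/175 + 7851/7642 = -87930487/1337350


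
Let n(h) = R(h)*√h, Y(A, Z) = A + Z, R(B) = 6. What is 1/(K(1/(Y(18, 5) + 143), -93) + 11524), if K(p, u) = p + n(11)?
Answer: 317555510/3659500698049 - 165336*√11/3659500698049 ≈ 8.6626e-5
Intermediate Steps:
n(h) = 6*√h
K(p, u) = p + 6*√11
1/(K(1/(Y(18, 5) + 143), -93) + 11524) = 1/((1/((18 + 5) + 143) + 6*√11) + 11524) = 1/((1/(23 + 143) + 6*√11) + 11524) = 1/((1/166 + 6*√11) + 11524) = 1/(1912985/166 + 6*√11)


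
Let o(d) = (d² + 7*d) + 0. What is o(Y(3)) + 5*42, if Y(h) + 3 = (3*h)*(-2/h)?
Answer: 228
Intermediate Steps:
Y(h) = -9 (Y(h) = -3 + (3*h)*(-2/h) = -3 - 6 = -9)
o(d) = d² + 7*d
o(Y(3)) + 5*42 = -9*(7 - 9) + 5*42 = -9*(-2) + 210 = 18 + 210 = 228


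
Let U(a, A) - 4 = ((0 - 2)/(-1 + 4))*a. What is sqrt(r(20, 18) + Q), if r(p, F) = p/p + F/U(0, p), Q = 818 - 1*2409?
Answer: I*sqrt(6342)/2 ≈ 39.818*I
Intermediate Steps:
Q = -1591 (Q = 818 - 2409 = -1591)
U(a, A) = 4 - 2*a/3 (U(a, A) = 4 + ((0 - 2)/(-1 + 4))*a = 4 + (-2/3)*a = 4 + (-2*1/3)*a = 4 - 2*a/3)
r(p, F) = 1 + F/4 (r(p, F) = p/p + F/(4 - 2/3*0) = 1 + F/(4 + 0) = 1 + F/4)
sqrt(r(20, 18) + Q) = sqrt((1 + (1/4)*18) - 1591) = sqrt((1 + 9/2) - 1591) = sqrt(11/2 - 1591) = sqrt(-3171/2) = I*sqrt(6342)/2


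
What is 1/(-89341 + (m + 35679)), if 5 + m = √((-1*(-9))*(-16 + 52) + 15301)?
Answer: -1/53542 ≈ -1.8677e-5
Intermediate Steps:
m = 120 (m = -5 + √((-1*(-9))*(-16 + 52) + 15301) = -5 + √(9*36 + 15301) = -5 + √(324 + 15301) = -5 + √15625 = -5 + 125 = 120)
1/(-89341 + (m + 35679)) = 1/(-89341 + (120 + 35679)) = 1/(-89341 + 35799) = 1/(-53542) = -1/53542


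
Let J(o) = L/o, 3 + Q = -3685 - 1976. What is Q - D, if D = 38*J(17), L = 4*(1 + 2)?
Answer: -96744/17 ≈ -5690.8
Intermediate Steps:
Q = -5664 (Q = -3 + (-3685 - 1976) = -3 - 5661 = -5664)
L = 12 (L = 4*3 = 12)
J(o) = 12/o
D = 456/17 (D = 38*(12/17) = 456/17 ≈ 26.824)
Q - D = -5664 - 1*456/17 = -5664 - 456/17 = -96744/17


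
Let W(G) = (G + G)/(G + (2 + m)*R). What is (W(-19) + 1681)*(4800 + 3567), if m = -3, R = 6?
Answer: 351941121/25 ≈ 1.4078e+7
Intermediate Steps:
W(G) = 2*G/(-6 + G) (W(G) = (G + G)/(G + (2 - 3)*6) = (2*G)/(G - 1*6) = (2*G)/(G - 6) = (2*G)/(-6 + G) = 2*G/(-6 + G))
(W(-19) + 1681)*(4800 + 3567) = (2*(-19)/(-6 - 19) + 1681)*(4800 + 3567) = (2*(-19)/(-25) + 1681)*8367 = (2*(-19)*(-1/25) + 1681)*8367 = (38/25 + 1681)*8367 = (42063/25)*8367 = 351941121/25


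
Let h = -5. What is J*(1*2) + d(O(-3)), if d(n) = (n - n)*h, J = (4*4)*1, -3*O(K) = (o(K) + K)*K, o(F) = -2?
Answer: 32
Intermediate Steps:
O(K) = -K*(-2 + K)/3 (O(K) = -(-2 + K)*K/3 = -K*(-2 + K)/3)
J = 16 (J = 16*1 = 16)
d(n) = 0 (d(n) = (n - n)*(-5) = 0*(-5) = 0)
J*(1*2) + d(O(-3)) = 16*(1*2) + 0 = 16*2 + 0 = 32 + 0 = 32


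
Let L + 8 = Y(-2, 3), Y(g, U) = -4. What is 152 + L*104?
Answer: -1096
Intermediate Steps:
L = -12 (L = -8 - 4 = -12)
152 + L*104 = 152 - 12*104 = 152 - 1248 = -1096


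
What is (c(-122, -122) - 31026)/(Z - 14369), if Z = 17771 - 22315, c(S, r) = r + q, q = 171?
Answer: 30977/18913 ≈ 1.6379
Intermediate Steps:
c(S, r) = 171 + r (c(S, r) = r + 171 = 171 + r)
Z = -4544
(c(-122, -122) - 31026)/(Z - 14369) = ((171 - 122) - 31026)/(-4544 - 14369) = (49 - 31026)/(-18913) = -30977*(-1/18913) = 30977/18913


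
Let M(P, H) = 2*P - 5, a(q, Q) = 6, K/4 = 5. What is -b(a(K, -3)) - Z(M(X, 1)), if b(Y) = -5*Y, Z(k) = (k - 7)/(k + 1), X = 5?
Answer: 91/3 ≈ 30.333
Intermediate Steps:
K = 20 (K = 4*5 = 20)
M(P, H) = -5 + 2*P
Z(k) = (-7 + k)/(1 + k)
-b(a(K, -3)) - Z(M(X, 1)) = -(-5)*6 - (-7 + (-5 + 2*5))/(1 + (-5 + 2*5)) = -1*(-30) - (-7 + (-5 + 10))/(1 + (-5 + 10)) = 30 - (-7 + 5)/(1 + 5) = 30 - (-2)/6 = 30 - 1*(-⅓) = 30 + ⅓ = 91/3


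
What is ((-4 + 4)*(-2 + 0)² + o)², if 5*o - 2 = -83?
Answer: 6561/25 ≈ 262.44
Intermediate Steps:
o = -81/5 (o = ⅖ + (⅕)*(-83) = ⅖ - 83/5 = -81/5 ≈ -16.200)
((-4 + 4)*(-2 + 0)² + o)² = ((-4 + 4)*(-2 + 0)² - 81/5)² = (0*(-2)² - 81/5)² = (0*4 - 81/5)² = (0 - 81/5)² = (-81/5)² = 6561/25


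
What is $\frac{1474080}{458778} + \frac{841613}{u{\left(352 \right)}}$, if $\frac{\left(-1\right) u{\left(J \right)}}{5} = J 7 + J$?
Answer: $- \frac{60893080419}{1076599040} \approx -56.561$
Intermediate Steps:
$u{\left(J \right)} = - 40 J$ ($u{\left(J \right)} = - 5 \left(J 7 + J\right) = - 5 \left(7 J + J\right) = - 5 \cdot 8 J = - 40 J$)
$\frac{1474080}{458778} + \frac{841613}{u{\left(352 \right)}} = \frac{1474080}{458778} + \frac{841613}{\left(-40\right) 352} = 1474080 \cdot \frac{1}{458778} + \frac{841613}{-14080} = \frac{245680}{76463} + 841613 \left(- \frac{1}{14080}\right) = \frac{245680}{76463} - \frac{841613}{14080} = - \frac{60893080419}{1076599040}$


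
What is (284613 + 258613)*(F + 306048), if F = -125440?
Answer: 98110961408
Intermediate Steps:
(284613 + 258613)*(F + 306048) = (284613 + 258613)*(-125440 + 306048) = 543226*180608 = 98110961408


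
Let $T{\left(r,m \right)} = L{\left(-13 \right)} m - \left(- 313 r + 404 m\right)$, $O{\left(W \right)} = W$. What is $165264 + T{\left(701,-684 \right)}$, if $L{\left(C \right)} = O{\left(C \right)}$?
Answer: $669905$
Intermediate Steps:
$L{\left(C \right)} = C$
$T{\left(r,m \right)} = - 417 m + 313 r$ ($T{\left(r,m \right)} = - 13 m - \left(- 313 r + 404 m\right) = - 417 m + 313 r$)
$165264 + T{\left(701,-684 \right)} = 165264 + \left(\left(-417\right) \left(-684\right) + 313 \cdot 701\right) = 165264 + \left(285228 + 219413\right) = 165264 + 504641 = 669905$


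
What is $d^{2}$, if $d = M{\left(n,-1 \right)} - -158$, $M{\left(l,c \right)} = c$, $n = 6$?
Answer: $24649$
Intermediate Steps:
$d = 157$ ($d = -1 - -158 = -1 + 158 = 157$)
$d^{2} = 157^{2} = 24649$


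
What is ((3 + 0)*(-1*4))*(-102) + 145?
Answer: 1369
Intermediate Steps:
((3 + 0)*(-1*4))*(-102) + 145 = (3*(-4))*(-102) + 145 = -12*(-102) + 145 = 1224 + 145 = 1369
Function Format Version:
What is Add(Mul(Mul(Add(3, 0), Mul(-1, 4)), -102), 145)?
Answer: 1369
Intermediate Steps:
Add(Mul(Mul(Add(3, 0), Mul(-1, 4)), -102), 145) = Add(Mul(Mul(3, -4), -102), 145) = Add(Mul(-12, -102), 145) = Add(1224, 145) = 1369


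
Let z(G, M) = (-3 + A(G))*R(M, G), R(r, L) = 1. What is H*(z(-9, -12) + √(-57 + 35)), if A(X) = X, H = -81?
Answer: 972 - 81*I*√22 ≈ 972.0 - 379.92*I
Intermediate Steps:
z(G, M) = -3 + G (z(G, M) = (-3 + G)*1 = -3 + G)
H*(z(-9, -12) + √(-57 + 35)) = -81*((-3 - 9) + √(-57 + 35)) = -81*(-12 + √(-22)) = -81*(-12 + I*√22) = 972 - 81*I*√22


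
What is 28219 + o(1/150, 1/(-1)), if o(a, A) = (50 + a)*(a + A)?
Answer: 633809851/22500 ≈ 28169.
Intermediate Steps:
o(a, A) = (50 + a)*(A + a)
28219 + o(1/150, 1/(-1)) = 28219 + ((1/150)² + 50/(-1) + 50/150 + 1/(-1*150)) = 28219 + ((1/150)² + 50*(-1) + 50*(1/150) - 1*1/150) = 28219 + (1/22500 - 50 + ⅓ - 1/150) = 28219 - 1117649/22500 = 633809851/22500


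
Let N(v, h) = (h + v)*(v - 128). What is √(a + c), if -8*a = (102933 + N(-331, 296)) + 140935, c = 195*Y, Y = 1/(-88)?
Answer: I*√15727019/22 ≈ 180.26*I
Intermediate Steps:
Y = -1/88 ≈ -0.011364
N(v, h) = (-128 + v)*(h + v) (N(v, h) = (h + v)*(-128 + v) = (-128 + v)*(h + v))
c = -195/88 (c = 195*(-1/88) = -195/88 ≈ -2.2159)
a = -259933/8 (a = -((102933 + ((-331)² - 128*296 - 128*(-331) + 296*(-331))) + 140935)/8 = -((102933 + (109561 - 37888 + 42368 - 97976)) + 140935)/8 = -((102933 + 16065) + 140935)/8 = -(118998 + 140935)/8 = -⅛*259933 = -259933/8 ≈ -32492.)
√(a + c) = √(-259933/8 - 195/88) = √(-1429729/44) = I*√15727019/22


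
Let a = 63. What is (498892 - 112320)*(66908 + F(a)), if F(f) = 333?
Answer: 25993487852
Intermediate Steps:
(498892 - 112320)*(66908 + F(a)) = (498892 - 112320)*(66908 + 333) = 386572*67241 = 25993487852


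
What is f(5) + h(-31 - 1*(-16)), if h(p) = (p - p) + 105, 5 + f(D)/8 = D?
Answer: 105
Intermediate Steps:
f(D) = -40 + 8*D
h(p) = 105 (h(p) = 0 + 105 = 105)
f(5) + h(-31 - 1*(-16)) = (-40 + 8*5) + 105 = (-40 + 40) + 105 = 0 + 105 = 105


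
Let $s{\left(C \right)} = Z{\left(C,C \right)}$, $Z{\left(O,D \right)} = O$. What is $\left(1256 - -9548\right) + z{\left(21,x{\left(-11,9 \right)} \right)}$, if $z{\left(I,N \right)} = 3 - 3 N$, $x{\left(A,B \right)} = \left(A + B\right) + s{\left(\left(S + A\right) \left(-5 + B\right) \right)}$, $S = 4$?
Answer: $10897$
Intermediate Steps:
$s{\left(C \right)} = C$
$x{\left(A,B \right)} = A + B + \left(-5 + B\right) \left(4 + A\right)$ ($x{\left(A,B \right)} = \left(A + B\right) + \left(4 + A\right) \left(-5 + B\right) = \left(A + B\right) + \left(-5 + B\right) \left(4 + A\right) = A + B + \left(-5 + B\right) \left(4 + A\right)$)
$\left(1256 - -9548\right) + z{\left(21,x{\left(-11,9 \right)} \right)} = \left(1256 - -9548\right) - \left(-3 + 3 \left(-20 - -44 + 5 \cdot 9 - 99\right)\right) = \left(1256 + 9548\right) - \left(-3 + 3 \left(-20 + 44 + 45 - 99\right)\right) = 10804 + \left(3 - -90\right) = 10804 + \left(3 + 90\right) = 10804 + 93 = 10897$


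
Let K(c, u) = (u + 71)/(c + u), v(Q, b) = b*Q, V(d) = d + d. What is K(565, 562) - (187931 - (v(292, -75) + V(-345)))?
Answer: -237256534/1127 ≈ -2.1052e+5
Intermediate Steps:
V(d) = 2*d
v(Q, b) = Q*b
K(c, u) = (71 + u)/(c + u)
K(565, 562) - (187931 - (v(292, -75) + V(-345))) = (71 + 562)/(565 + 562) - (187931 - (292*(-75) + 2*(-345))) = 633/1127 - (187931 - (-21900 - 690)) = (1/1127)*633 - (187931 - 1*(-22590)) = 633/1127 - (187931 + 22590) = 633/1127 - 1*210521 = 633/1127 - 210521 = -237256534/1127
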